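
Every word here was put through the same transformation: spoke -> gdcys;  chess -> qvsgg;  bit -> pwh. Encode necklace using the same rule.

This is a Caesar cipher with shift 14.
On necklace: n+14=b, e+14=s, c+14=q, k+14=y, l+14=z, a+14=o, c+14=q, e+14=s.

bsqyzoqs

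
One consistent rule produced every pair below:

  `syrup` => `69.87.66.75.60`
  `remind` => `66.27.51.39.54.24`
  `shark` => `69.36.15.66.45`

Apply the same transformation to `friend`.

s(#19)→69 and y(#25)→87: differences scale by 3, so n = 3·pos + 12. Each letter becomes 3×(its alphabet position, a=1..z=26) + 12.
Applying it to friend: f=6→30, r=18→66, i=9→39, e=5→27, n=14→54, d=4→24.

30.66.39.27.54.24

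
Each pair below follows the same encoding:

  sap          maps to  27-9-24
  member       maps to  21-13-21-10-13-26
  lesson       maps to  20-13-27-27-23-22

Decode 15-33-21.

The number is (letter's place in the alphabet, a=1) + 8.
Reversing it on 15-33-21: 15→(15−8)÷1=7=g, 33→(33−8)÷1=25=y, 21→(21−8)÷1=13=m.

gym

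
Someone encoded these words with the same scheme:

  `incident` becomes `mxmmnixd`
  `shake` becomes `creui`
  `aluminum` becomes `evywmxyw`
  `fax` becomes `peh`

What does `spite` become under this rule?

The shift depends on letter class: consonant n→x is +10, but vowel i→m is +4. Vowels shift forward by 4 and consonants shift forward by 10.
Applying it to spite: s(cons)+10=c, p(cons)+10=z, i(vowel)+4=m, t(cons)+10=d, e(vowel)+4=i.

czmdi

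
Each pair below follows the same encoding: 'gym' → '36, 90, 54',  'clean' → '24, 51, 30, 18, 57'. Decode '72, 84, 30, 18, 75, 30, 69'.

sweater

g(#7)→36 and y(#25)→90: differences scale by 3, so n = 3·pos + 15. The formula is n = 3×(alphabet index, a=1) + 15.
Decoding 72, 84, 30, 18, 75, 30, 69: 72→(72−15)÷3=19=s, 84→(84−15)÷3=23=w, 30→(30−15)÷3=5=e, 18→(18−15)÷3=1=a, 75→(75−15)÷3=20=t, 30→(30−15)÷3=5=e, 69→(69−15)÷3=18=r.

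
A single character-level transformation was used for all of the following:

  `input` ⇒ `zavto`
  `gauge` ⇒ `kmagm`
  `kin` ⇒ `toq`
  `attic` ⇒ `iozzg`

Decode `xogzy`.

The output letters match the input read backwards, each shifted +6: input reversed is tupni. The word is reversed, then every letter is shifted forward by 6.
Reversing it on xogzy: shift back: x−6=r, o−6=i, g−6=a, z−6=t, y−6=s → riats; then reverse → stair.

stair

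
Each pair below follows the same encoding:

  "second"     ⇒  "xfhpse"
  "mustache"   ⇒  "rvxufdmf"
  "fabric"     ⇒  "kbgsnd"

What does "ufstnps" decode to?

Shifts by position in second: pos 0: s→x (+5), pos 1: e→f (+1), pos 2: c→h (+5), pos 3: o→p (+1) — repeating every 2. A repeating key of period 2 is used — shifts +5, +1 over and over.
Decoding ufstnps: u−5=p, f−1=e, s−5=n, t−1=s, n−5=i, p−1=o, s−5=n.

pension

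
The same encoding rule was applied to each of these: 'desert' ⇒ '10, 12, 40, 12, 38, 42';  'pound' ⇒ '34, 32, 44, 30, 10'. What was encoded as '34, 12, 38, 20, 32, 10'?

d(#4)→10 and e(#5)→12: differences scale by 2, so n = 2·pos + 2. The formula is n = 2×(alphabet index, a=1) + 2.
Reversing it on 34, 12, 38, 20, 32, 10: 34→(34−2)÷2=16=p, 12→(12−2)÷2=5=e, 38→(38−2)÷2=18=r, 20→(20−2)÷2=9=i, 32→(32−2)÷2=15=o, 10→(10−2)÷2=4=d.

period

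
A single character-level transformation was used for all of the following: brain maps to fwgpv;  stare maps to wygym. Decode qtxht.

moral

In brain: b→f is +4, r→w is +5, a→g is +6, i→p is +7 — the shift increases by 1 each position. Letter i (0-indexed) is shifted by i+4, so successive shifts are 4, 5, 6, ….
Reversing it on qtxht: q−4=m, t−5=o, x−6=r, h−7=a, t−8=l.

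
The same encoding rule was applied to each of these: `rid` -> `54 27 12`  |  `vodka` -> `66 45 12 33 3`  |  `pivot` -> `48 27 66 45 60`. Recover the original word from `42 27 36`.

nil

The formula is n = 3×(alphabet index, a=1).
Reversing it on 42 27 36: 42→(42−0)÷3=14=n, 27→(27−0)÷3=9=i, 36→(36−0)÷3=12=l.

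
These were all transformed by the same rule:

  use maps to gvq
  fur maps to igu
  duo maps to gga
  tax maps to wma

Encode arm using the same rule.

The rule splits by letter class: vowels +12, consonants +3.
On arm: a(vowel)+12=m, r(cons)+3=u, m(cons)+3=p.

mup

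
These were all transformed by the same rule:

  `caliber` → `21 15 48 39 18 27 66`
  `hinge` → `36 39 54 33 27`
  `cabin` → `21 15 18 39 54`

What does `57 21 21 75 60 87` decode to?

occupy

c(#3)→21 and a(#1)→15: differences scale by 3, so n = 3·pos + 12. The formula is n = 3×(alphabet index, a=1) + 12.
Undoing it on 57 21 21 75 60 87: 57→(57−12)÷3=15=o, 21→(21−12)÷3=3=c, 21→(21−12)÷3=3=c, 75→(75−12)÷3=21=u, 60→(60−12)÷3=16=p, 87→(87−12)÷3=25=y.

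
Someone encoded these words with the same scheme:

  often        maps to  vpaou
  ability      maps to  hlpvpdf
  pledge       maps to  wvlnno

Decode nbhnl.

Shifts by position in often: pos 0: o→v (+7), pos 1: f→p (+10), pos 2: t→a (+7), pos 3: e→o (+10) — repeating every 2. The shifts repeat in a cycle of length 2: positions 0,1,… shift by +7, +10, then the pattern repeats.
Undoing it on nbhnl: n−7=g, b−10=r, h−7=a, n−10=d, l−7=e.

grade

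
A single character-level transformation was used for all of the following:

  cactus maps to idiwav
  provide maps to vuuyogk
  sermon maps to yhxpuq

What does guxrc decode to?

It's a Vigenère-style cipher with numeric key [6,3]: position i shifts by key[i mod 2].
Reversing it on guxrc: g−6=a, u−3=r, x−6=r, r−3=o, c−6=w.

arrow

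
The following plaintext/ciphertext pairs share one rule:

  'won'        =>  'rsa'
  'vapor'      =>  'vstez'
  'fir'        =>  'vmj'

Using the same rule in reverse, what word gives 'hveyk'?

guard

The output letters match the input read backwards, each shifted +4: won reversed is now. Read the word backwards and shift each letter +4.
Reversing it on hveyk: shift back: h−4=d, v−4=r, e−4=a, y−4=u, k−4=g → draug; then reverse → guard.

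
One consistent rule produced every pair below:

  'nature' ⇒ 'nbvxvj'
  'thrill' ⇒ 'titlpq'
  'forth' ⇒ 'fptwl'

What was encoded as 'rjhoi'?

In nature: n→n is +0, a→b is +1, t→v is +2, u→x is +3 — the shift increases by 1 each position. Each letter shifts forward by its position index (0, 1, 2, …) — the shift grows by one for each successive letter.
Decoding rjhoi: r−0=r, j−1=i, h−2=f, o−3=l, i−4=e.

rifle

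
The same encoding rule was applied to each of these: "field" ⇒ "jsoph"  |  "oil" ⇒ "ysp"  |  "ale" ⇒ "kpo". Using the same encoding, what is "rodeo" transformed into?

vyhoy

The shift depends on letter class: consonant f→j is +4, but vowel i→s is +10. Vowels shift forward by 10 and consonants shift forward by 4.
For rodeo: r(cons)+4=v, o(vowel)+10=y, d(cons)+4=h, e(vowel)+10=o, o(vowel)+10=y.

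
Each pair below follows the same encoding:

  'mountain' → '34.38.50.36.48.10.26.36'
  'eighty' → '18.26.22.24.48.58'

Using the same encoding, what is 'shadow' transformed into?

m(#13)→34 and o(#15)→38: differences scale by 2, so n = 2·pos + 8. Each letter becomes 2×(its alphabet position, a=1..z=26) + 8.
On shadow: s=19→46, h=8→24, a=1→10, d=4→16, o=15→38, w=23→54.

46.24.10.16.38.54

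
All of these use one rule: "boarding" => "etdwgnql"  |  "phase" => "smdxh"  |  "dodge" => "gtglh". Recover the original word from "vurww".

Shifts by position in boarding: pos 0: b→e (+3), pos 1: o→t (+5), pos 2: a→d (+3), pos 3: r→w (+5) — repeating every 2. The shifts repeat in a cycle of length 2: positions 0,1,… shift by +3, +5, then the pattern repeats.
Reversing it on vurww: v−3=s, u−5=p, r−3=o, w−5=r, w−3=t.

sport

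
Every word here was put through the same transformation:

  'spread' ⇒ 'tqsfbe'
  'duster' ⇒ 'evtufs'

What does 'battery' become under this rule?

It's a constant shift of +1 (ROT1).
For battery: b+1=c, a+1=b, t+1=u, t+1=u, e+1=f, r+1=s, y+1=z.

cbuufsz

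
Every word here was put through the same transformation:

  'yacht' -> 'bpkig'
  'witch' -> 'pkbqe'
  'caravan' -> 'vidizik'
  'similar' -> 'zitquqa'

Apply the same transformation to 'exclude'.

The output letters match the input read backwards, each shifted +8: yacht reversed is thcay. Read the word backwards and shift each letter +8.
Applying it to exclude: reverse → edulcxe; then shift: e+8=m, d+8=l, u+8=c, l+8=t, c+8=k, x+8=f, e+8=m.

mlctkfm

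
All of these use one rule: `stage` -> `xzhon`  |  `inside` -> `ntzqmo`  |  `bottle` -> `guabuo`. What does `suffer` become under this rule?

xamnnb

In stage: s→x is +5, t→z is +6, a→h is +7, g→o is +8 — the shift increases by 1 each position. Letter i (0-indexed) is shifted by i+5, so successive shifts are 5, 6, 7, ….
For suffer: s+5=x, u+6=a, f+7=m, f+8=n, e+9=n, r+10=b.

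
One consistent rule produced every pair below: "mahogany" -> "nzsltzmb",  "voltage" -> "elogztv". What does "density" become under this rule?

wvmhrgb

Each pair mirrors across the alphabet (m↔n, a↔z, h↔s): positions sum to 25. Letters are reflected about the middle of the alphabet (position → 25−position): Atbash.
Applying it to density: d↔w, e↔v, n↔m, s↔h, i↔r, t↔g, y↔b.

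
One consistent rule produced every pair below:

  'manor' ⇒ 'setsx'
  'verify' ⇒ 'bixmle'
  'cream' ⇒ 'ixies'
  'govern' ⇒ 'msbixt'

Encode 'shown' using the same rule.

ynsct

Vowels shift forward by 4 and consonants shift forward by 6.
On shown: s(cons)+6=y, h(cons)+6=n, o(vowel)+4=s, w(cons)+6=c, n(cons)+6=t.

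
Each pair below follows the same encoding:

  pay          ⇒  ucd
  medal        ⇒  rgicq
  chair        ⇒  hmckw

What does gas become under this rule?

The shift depends on letter class: consonant p→u is +5, but vowel a→c is +2. The rule splits by letter class: vowels +2, consonants +5.
On gas: g(cons)+5=l, a(vowel)+2=c, s(cons)+5=x.

lcx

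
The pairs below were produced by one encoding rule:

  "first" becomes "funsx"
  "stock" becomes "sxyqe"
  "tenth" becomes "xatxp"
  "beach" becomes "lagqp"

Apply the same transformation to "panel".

dgtaj

f(5)→f(5) and i(8)→u(20) fit y≡5x+6 (mod 26); the inverse of 5 mod 26 is 21. Each letter's alphabet position (a=0..z=25) is mapped through 5·x+6 mod 26 — an affine cipher.
For panel: p(15)→5·15+6≡3=d; a(0)→5·0+6≡6=g; n(13)→5·13+6≡19=t; e(4)→5·4+6≡0=a; l(11)→5·11+6≡9=j (all mod 26).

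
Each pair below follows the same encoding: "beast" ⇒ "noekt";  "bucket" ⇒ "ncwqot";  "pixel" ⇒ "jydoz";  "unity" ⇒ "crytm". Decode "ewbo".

acre

Each letter's alphabet position (a=0..z=25) is mapped through 9·x+4 mod 26 — an affine cipher.
Decoding ewbo: e(4)→3·(4−4)≡0=a; w(22)→3·(22−4)≡2=c; b(1)→3·(1−4)≡17=r; o(14)→3·(14−4)≡4=e (all mod 26).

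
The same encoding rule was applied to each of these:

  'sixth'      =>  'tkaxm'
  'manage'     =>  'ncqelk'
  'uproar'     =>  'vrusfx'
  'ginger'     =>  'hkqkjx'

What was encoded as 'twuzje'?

survey

In sixth: s→t is +1, i→k is +2, x→a is +3, t→x is +4 — the shift increases by 1 each position. The shift increases by 1 at each position, starting from +1: 1, 2, 3, ….
Undoing it on twuzje: t−1=s, w−2=u, u−3=r, z−4=v, j−5=e, e−6=y.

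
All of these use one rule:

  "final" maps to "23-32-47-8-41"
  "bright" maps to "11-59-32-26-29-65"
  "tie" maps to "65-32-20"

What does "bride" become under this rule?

Each letter becomes 3×(its alphabet position, a=1..z=26) + 5.
For bride: b=2→11, r=18→59, i=9→32, d=4→17, e=5→20.

11-59-32-17-20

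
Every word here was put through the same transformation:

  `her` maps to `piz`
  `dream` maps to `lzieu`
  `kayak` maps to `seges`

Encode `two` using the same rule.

bes

The rule splits by letter class: vowels +4, consonants +8.
On two: t(cons)+8=b, w(cons)+8=e, o(vowel)+4=s.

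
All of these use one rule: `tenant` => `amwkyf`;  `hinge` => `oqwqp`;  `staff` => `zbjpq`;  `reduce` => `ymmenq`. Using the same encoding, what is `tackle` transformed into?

In tenant: t→a is +7, e→m is +8, n→w is +9, a→k is +10 — the shift increases by 1 each position. Each letter shifts forward by (position + 7), i.e. 7, 8, 9, … — the shift grows by one for each successive letter.
On tackle: t+7=a, a+8=i, c+9=l, k+10=u, l+11=w, e+12=q.

ailuwq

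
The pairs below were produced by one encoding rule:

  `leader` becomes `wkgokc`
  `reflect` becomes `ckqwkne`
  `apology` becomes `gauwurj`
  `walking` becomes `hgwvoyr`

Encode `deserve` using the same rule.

okdkcgk

Vowels shift forward by 6 and consonants shift forward by 11.
Applying it to deserve: d(cons)+11=o, e(vowel)+6=k, s(cons)+11=d, e(vowel)+6=k, r(cons)+11=c, v(cons)+11=g, e(vowel)+6=k.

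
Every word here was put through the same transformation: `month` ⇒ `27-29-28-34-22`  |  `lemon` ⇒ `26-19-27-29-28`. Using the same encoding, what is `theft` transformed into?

Each letter is replaced by its alphabet position (a=1..z=26) + 14.
Applying it to theft: t=20→34, h=8→22, e=5→19, f=6→20, t=20→34.

34-22-19-20-34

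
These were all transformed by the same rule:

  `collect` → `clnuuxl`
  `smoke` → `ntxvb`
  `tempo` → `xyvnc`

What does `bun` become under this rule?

The output letters match the input read backwards, each shifted +9: collect reversed is tcelloc. Two steps: reverse the string, then apply a Caesar shift of +9.
For bun: reverse → nub; then shift: n+9=w, u+9=d, b+9=k.

wdk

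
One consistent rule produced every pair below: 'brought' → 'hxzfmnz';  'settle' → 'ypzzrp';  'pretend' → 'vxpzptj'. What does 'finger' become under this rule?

lttmpx

The shift depends on letter class: consonant b→h is +6, but vowel o→z is +11. The rule splits by letter class: vowels +11, consonants +6.
For finger: f(cons)+6=l, i(vowel)+11=t, n(cons)+6=t, g(cons)+6=m, e(vowel)+11=p, r(cons)+6=x.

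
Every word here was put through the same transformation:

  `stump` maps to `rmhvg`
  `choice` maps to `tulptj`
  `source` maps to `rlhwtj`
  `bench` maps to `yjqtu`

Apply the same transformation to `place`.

gadtj

s(18)→r(17) and t(19)→m(12) fit y≡21x+3 (mod 26); the inverse of 21 mod 26 is 5. Treating letters as 0–25, the rule is x ↦ 21x + 3 (mod 26).
For place: p(15)→21·15+3≡6=g; l(11)→21·11+3≡0=a; a(0)→21·0+3≡3=d; c(2)→21·2+3≡19=t; e(4)→21·4+3≡9=j (all mod 26).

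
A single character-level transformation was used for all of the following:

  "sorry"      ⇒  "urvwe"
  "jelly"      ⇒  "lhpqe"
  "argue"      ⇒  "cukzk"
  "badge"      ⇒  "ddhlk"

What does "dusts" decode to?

Letter i (0-indexed) is shifted by i+2, so successive shifts are 2, 3, 4, ….
Undoing it on dusts: d−2=b, u−3=r, s−4=o, t−5=o, s−6=m.

broom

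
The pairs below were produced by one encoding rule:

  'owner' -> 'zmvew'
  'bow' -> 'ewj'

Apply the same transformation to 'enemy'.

The output letters match the input read backwards, each shifted +8: owner reversed is renwo. The word is reversed, then every letter is shifted forward by 8.
For enemy: reverse → ymene; then shift: y+8=g, m+8=u, e+8=m, n+8=v, e+8=m.

gumvm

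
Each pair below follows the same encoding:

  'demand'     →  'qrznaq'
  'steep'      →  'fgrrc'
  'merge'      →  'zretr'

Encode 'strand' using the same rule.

Compare letters: d→q is +13, e→r is +13, m→z is +13 — a constant shift. It's a constant shift of +13 (ROT13).
For strand: s+13=f, t+13=g, r+13=e, a+13=n, n+13=a, d+13=q.

fgenaq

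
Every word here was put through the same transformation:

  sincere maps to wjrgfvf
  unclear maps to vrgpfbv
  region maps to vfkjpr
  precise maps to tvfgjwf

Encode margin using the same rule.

The shift depends on letter class: consonant s→w is +4, but vowel i→j is +1. The rule splits by letter class: vowels +1, consonants +4.
On margin: m(cons)+4=q, a(vowel)+1=b, r(cons)+4=v, g(cons)+4=k, i(vowel)+1=j, n(cons)+4=r.

qbvkjr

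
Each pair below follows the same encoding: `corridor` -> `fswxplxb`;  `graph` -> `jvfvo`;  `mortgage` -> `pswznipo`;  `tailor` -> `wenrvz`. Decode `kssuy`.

In corridor: c→f is +3, o→s is +4, r→w is +5, r→x is +6 — the shift increases by 1 each position. Letter i (0-indexed) is shifted by i+3, so successive shifts are 3, 4, 5, ….
Reversing it on kssuy: k−3=h, s−4=o, s−5=n, u−6=o, y−7=r.

honor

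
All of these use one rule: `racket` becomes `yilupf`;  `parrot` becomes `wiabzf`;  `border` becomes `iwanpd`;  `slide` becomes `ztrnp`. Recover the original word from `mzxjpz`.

frozen

In racket: r→y is +7, a→i is +8, c→l is +9, k→u is +10 — the shift increases by 1 each position. The shift increases by 1 at each position, starting from +7: 7, 8, 9, ….
Decoding mzxjpz: m−7=f, z−8=r, x−9=o, j−10=z, p−11=e, z−12=n.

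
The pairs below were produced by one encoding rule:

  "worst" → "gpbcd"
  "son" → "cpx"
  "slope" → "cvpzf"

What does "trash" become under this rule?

dbbcr

The rule splits by letter class: vowels +1, consonants +10.
On trash: t(cons)+10=d, r(cons)+10=b, a(vowel)+1=b, s(cons)+10=c, h(cons)+10=r.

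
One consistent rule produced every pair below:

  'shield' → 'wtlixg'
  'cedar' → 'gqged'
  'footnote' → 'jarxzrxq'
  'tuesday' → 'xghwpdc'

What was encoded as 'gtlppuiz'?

children

Shifts by position in shield: pos 0: s→w (+4), pos 1: h→t (+12), pos 2: i→l (+3), pos 3: e→i (+4), pos 4: l→x (+12), pos 5: d→g (+3) — repeating every 3. The shifts repeat in a cycle of length 3: positions 0,1,… shift by +4, +12, +3, then the pattern repeats.
Reversing it on gtlppuiz: g−4=c, t−12=h, l−3=i, p−4=l, p−12=d, u−3=r, i−4=e, z−12=n.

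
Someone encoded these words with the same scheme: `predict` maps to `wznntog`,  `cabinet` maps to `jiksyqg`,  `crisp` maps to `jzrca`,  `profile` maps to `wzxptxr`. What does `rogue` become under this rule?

In predict: p→w is +7, r→z is +8, e→n is +9, d→n is +10 — the shift increases by 1 each position. Letter i (0-indexed) is shifted by i+7, so successive shifts are 7, 8, 9, ….
On rogue: r+7=y, o+8=w, g+9=p, u+10=e, e+11=p.

ywpep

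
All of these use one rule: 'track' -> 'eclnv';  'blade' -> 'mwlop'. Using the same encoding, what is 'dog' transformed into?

ozr

Each letter is shifted forward by 11 in the alphabet (a Caesar shift of +11).
For dog: d+11=o, o+11=z, g+11=r.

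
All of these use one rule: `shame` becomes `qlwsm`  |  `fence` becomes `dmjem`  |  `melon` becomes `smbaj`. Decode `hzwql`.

trash

s(18)→q(16) and h(7)→l(11) fit y≡17x+22 (mod 26); the inverse of 17 mod 26 is 23. Each letter's alphabet position (a=0..z=25) is mapped through 17·x+22 mod 26 — an affine cipher.
Reversing it on hzwql: h(7)→23·(7−22)≡19=t; z(25)→23·(25−22)≡17=r; w(22)→23·(22−22)≡0=a; q(16)→23·(16−22)≡18=s; l(11)→23·(11−22)≡7=h (all mod 26).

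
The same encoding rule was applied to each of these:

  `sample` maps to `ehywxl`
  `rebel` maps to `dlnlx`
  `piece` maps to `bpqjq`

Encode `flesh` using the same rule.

Shifts by position in sample: pos 0: s→e (+12), pos 1: a→h (+7), pos 2: m→y (+12), pos 3: p→w (+7) — repeating every 2. It's a Vigenère-style cipher with numeric key [12,7]: position i shifts by key[i mod 2].
For flesh: f+12=r, l+7=s, e+12=q, s+7=z, h+12=t.

rsqzt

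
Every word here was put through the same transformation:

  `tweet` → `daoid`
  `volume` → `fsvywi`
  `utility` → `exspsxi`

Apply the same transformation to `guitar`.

Shifts by position in tweet: pos 0: t→d (+10), pos 1: w→a (+4), pos 2: e→o (+10), pos 3: e→i (+4) — repeating every 2. A repeating key of period 2 is used — shifts +10, +4 over and over.
Applying it to guitar: g+10=q, u+4=y, i+10=s, t+4=x, a+10=k, r+4=v.

qysxkv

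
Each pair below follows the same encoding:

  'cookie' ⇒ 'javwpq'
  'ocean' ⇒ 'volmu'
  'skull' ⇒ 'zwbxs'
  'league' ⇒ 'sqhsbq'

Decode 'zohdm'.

scarf

It's a Vigenère-style cipher with numeric key [7,12]: position i shifts by key[i mod 2].
Decoding zohdm: z−7=s, o−12=c, h−7=a, d−12=r, m−7=f.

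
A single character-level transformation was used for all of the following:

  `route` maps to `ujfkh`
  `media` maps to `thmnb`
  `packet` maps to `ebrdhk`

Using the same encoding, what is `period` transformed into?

ehunjm

r(17)→u(20) and o(14)→j(9) fit y≡21x+1 (mod 26); the inverse of 21 mod 26 is 5. This is an affine cipher: with a=0,…,z=25, each position x becomes (21x+1) mod 26.
Applying it to period: p(15)→21·15+1≡4=e; e(4)→21·4+1≡7=h; r(17)→21·17+1≡20=u; i(8)→21·8+1≡13=n; o(14)→21·14+1≡9=j; d(3)→21·3+1≡12=m (all mod 26).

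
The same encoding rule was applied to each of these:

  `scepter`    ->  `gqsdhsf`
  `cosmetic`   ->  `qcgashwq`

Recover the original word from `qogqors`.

cascade

Compare letters: s→g is +14, c→q is +14, e→s is +14 — a constant shift. Each letter is shifted forward by 14 in the alphabet (a Caesar shift of +14).
Decoding qogqors: q−14=c, o−14=a, g−14=s, q−14=c, o−14=a, r−14=d, s−14=e.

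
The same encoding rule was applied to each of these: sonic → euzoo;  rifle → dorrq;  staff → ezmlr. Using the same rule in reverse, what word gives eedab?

Shifts by position in sonic: pos 0: s→e (+12), pos 1: o→u (+6), pos 2: n→z (+12), pos 3: i→o (+6) — repeating every 2. The shifts repeat in a cycle of length 2: positions 0,1,… shift by +12, +6, then the pattern repeats.
Undoing it on eedab: e−12=s, e−6=y, d−12=r, a−6=u, b−12=p.

syrup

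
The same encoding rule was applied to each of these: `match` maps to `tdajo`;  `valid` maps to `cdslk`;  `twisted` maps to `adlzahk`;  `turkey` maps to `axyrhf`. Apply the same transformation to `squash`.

zxxdzo

The shift depends on letter class: consonant m→t is +7, but vowel a→d is +3. Two shifts are in play — +3 for a/e/i/o/u, +7 for every other letter.
For squash: s(cons)+7=z, q(cons)+7=x, u(vowel)+3=x, a(vowel)+3=d, s(cons)+7=z, h(cons)+7=o.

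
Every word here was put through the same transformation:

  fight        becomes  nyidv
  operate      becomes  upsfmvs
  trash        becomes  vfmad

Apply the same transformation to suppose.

Treating letters as 0–25, the rule is x ↦ 21x + 12 (mod 26).
On suppose: s(18)→21·18+12≡0=a; u(20)→21·20+12≡16=q; p(15)→21·15+12≡15=p; p(15)→21·15+12≡15=p; o(14)→21·14+12≡20=u; s(18)→21·18+12≡0=a; e(4)→21·4+12≡18=s (all mod 26).

aqppuas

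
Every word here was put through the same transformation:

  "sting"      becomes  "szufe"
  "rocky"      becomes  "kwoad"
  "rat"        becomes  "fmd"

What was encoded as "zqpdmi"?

The output letters match the input read backwards, each shifted +12: sting reversed is gnits. The word is reversed, then every letter is shifted forward by 12.
Decoding zqpdmi: shift back: z−12=n, q−12=e, p−12=d, d−12=r, m−12=a, i−12=w → nedraw; then reverse → warden.

warden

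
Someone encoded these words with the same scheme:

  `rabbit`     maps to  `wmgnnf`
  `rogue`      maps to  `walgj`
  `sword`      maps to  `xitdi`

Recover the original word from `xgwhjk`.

survey

The shifts repeat in a cycle of length 2: positions 0,1,… shift by +5, +12, then the pattern repeats.
Undoing it on xgwhjk: x−5=s, g−12=u, w−5=r, h−12=v, j−5=e, k−12=y.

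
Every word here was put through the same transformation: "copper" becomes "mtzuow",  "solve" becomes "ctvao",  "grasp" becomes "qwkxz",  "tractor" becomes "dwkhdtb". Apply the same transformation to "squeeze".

cvejoeo

Shifts by position in copper: pos 0: c→m (+10), pos 1: o→t (+5), pos 2: p→z (+10), pos 3: p→u (+5) — repeating every 2. The shifts repeat in a cycle of length 2: positions 0,1,… shift by +10, +5, then the pattern repeats.
For squeeze: s+10=c, q+5=v, u+10=e, e+5=j, e+10=o, z+5=e, e+10=o.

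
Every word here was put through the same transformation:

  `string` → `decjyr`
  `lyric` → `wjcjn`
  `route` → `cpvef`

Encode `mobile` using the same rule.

xpmjwf

The shift depends on letter class: consonant s→d is +11, but vowel i→j is +1. The rule splits by letter class: vowels +1, consonants +11.
On mobile: m(cons)+11=x, o(vowel)+1=p, b(cons)+11=m, i(vowel)+1=j, l(cons)+11=w, e(vowel)+1=f.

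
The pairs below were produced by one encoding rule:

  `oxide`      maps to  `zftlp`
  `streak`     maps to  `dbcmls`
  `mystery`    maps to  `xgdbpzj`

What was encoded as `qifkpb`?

The shifts repeat in a cycle of length 2: positions 0,1,… shift by +11, +8, then the pattern repeats.
Decoding qifkpb: q−11=f, i−8=a, f−11=u, k−8=c, p−11=e, b−8=t.

faucet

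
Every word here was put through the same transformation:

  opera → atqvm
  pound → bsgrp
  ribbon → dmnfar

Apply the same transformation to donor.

pszsd

A repeating key of period 2 is used — shifts +12, +4 over and over.
On donor: d+12=p, o+4=s, n+12=z, o+4=s, r+12=d.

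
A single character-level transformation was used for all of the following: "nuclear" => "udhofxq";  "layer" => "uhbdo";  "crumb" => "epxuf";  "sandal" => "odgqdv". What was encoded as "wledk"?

The output letters match the input read backwards, each shifted +3: nuclear reversed is raelcun. Read the word backwards and shift each letter +3.
Undoing it on wledk: shift back: w−3=t, l−3=i, e−3=b, d−3=a, k−3=h → tibah; then reverse → habit.

habit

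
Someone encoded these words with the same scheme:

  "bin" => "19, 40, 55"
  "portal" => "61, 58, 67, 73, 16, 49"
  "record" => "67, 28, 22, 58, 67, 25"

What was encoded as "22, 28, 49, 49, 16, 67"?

cellar

Each letter becomes 3×(its alphabet position, a=1..z=26) + 13.
Undoing it on 22, 28, 49, 49, 16, 67: 22→(22−13)÷3=3=c, 28→(28−13)÷3=5=e, 49→(49−13)÷3=12=l, 49→(49−13)÷3=12=l, 16→(16−13)÷3=1=a, 67→(67−13)÷3=18=r.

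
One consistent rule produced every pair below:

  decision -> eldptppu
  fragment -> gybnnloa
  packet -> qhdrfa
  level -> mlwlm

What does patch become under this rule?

Shifts by position in decision: pos 0: d→e (+1), pos 1: e→l (+7), pos 2: c→d (+1), pos 3: i→p (+7) — repeating every 2. A repeating key of period 2 is used — shifts +1, +7 over and over.
On patch: p+1=q, a+7=h, t+1=u, c+7=j, h+1=i.

qhuji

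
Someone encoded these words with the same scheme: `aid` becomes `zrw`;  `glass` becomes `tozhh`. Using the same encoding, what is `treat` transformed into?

givzg

This is the alphabet-reversal cipher (Atbash): a becomes z, b becomes y, etc.
For treat: t↔g, r↔i, e↔v, a↔z, t↔g.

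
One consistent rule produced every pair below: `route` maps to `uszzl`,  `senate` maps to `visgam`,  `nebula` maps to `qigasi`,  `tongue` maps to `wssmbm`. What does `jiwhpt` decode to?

In route: r→u is +3, o→s is +4, u→z is +5, t→z is +6 — the shift increases by 1 each position. The shift increases by 1 at each position, starting from +3: 3, 4, 5, ….
Decoding jiwhpt: j−3=g, i−4=e, w−5=r, h−6=b, p−7=i, t−8=l.

gerbil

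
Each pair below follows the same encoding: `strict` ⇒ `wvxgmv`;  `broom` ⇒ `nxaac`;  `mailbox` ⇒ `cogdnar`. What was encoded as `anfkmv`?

object

s(18)→w(22) and t(19)→v(21) fit y≡25x+14 (mod 26); the inverse of 25 mod 26 is 25. Treating letters as 0–25, the rule is x ↦ 25x + 14 (mod 26).
Decoding anfkmv: a(0)→25·(0−14)≡14=o; n(13)→25·(13−14)≡1=b; f(5)→25·(5−14)≡9=j; k(10)→25·(10−14)≡4=e; m(12)→25·(12−14)≡2=c; v(21)→25·(21−14)≡19=t (all mod 26).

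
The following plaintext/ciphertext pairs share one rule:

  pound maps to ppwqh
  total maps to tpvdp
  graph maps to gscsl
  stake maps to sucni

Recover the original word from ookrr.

Letter i (0-indexed) is shifted by i+0, so successive shifts are 0, 1, 2, ….
Decoding ookrr: o−0=o, o−1=n, k−2=i, r−3=o, r−4=n.

onion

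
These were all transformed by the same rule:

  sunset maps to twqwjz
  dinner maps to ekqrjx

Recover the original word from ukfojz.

ticket

In sunset: s→t is +1, u→w is +2, n→q is +3, s→w is +4 — the shift increases by 1 each position. Each letter shifts forward by (position + 1), i.e. 1, 2, 3, … — the shift grows by one for each successive letter.
Reversing it on ukfojz: u−1=t, k−2=i, f−3=c, o−4=k, j−5=e, z−6=t.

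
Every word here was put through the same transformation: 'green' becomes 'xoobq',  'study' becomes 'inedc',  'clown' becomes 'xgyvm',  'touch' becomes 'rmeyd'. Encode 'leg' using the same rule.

qov

The output letters match the input read backwards, each shifted +10: green reversed is neerg. The word is reversed, then every letter is shifted forward by 10.
Applying it to leg: reverse → gel; then shift: g+10=q, e+10=o, l+10=v.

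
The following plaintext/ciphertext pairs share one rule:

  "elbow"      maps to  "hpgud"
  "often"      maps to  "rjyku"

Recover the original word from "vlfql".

shake

In elbow: e→h is +3, l→p is +4, b→g is +5, o→u is +6 — the shift increases by 1 each position. The shift increases by 1 at each position, starting from +3: 3, 4, 5, ….
Reversing it on vlfql: v−3=s, l−4=h, f−5=a, q−6=k, l−7=e.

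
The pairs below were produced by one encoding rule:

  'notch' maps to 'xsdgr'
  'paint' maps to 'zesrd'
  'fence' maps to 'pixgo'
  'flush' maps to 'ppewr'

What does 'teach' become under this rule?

A repeating key of period 2 is used — shifts +10, +4 over and over.
Applying it to teach: t+10=d, e+4=i, a+10=k, c+4=g, h+10=r.

dikgr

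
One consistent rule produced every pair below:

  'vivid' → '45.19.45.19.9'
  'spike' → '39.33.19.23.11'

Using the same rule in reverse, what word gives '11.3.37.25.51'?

early

v(#22)→45 and i(#9)→19: differences scale by 2, so n = 2·pos + 1. With a=1..z=26, the number is 2·pos + 1.
Reversing it on 11.3.37.25.51: 11→(11−1)÷2=5=e, 3→(3−1)÷2=1=a, 37→(37−1)÷2=18=r, 25→(25−1)÷2=12=l, 51→(51−1)÷2=25=y.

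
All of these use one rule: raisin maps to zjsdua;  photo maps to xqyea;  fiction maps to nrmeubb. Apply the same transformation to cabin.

In raisin: r→z is +8, a→j is +9, i→s is +10, s→d is +11 — the shift increases by 1 each position. Each letter shifts forward by (position + 8), i.e. 8, 9, 10, … — the shift grows by one for each successive letter.
Applying it to cabin: c+8=k, a+9=j, b+10=l, i+11=t, n+12=z.

kjltz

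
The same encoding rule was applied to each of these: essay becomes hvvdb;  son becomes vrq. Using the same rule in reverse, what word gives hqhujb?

Compare letters: e→h is +3, s→v is +3, s→v is +3 — a constant shift. Every letter moves 3 places later in the alphabet, wrapping around z→a.
Decoding hqhujb: h−3=e, q−3=n, h−3=e, u−3=r, j−3=g, b−3=y.

energy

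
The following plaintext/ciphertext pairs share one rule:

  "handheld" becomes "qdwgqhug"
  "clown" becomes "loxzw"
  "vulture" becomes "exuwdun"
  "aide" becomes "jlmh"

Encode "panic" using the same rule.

ydwll

Shifts by position in handheld: pos 0: h→q (+9), pos 1: a→d (+3), pos 2: n→w (+9), pos 3: d→g (+3) — repeating every 2. The shifts repeat in a cycle of length 2: positions 0,1,… shift by +9, +3, then the pattern repeats.
On panic: p+9=y, a+3=d, n+9=w, i+3=l, c+9=l.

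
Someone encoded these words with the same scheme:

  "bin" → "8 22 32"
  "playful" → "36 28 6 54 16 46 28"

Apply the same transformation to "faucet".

16 6 46 10 14 44

b(#2)→8 and i(#9)→22: differences scale by 2, so n = 2·pos + 4. Each letter becomes 2×(its alphabet position, a=1..z=26) + 4.
Applying it to faucet: f=6→16, a=1→6, u=21→46, c=3→10, e=5→14, t=20→44.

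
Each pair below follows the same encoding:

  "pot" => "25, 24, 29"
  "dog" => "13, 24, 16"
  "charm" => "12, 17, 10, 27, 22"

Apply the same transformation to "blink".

Each letter is replaced by its alphabet position (a=1..z=26) + 9.
For blink: b=2→11, l=12→21, i=9→18, n=14→23, k=11→20.

11, 21, 18, 23, 20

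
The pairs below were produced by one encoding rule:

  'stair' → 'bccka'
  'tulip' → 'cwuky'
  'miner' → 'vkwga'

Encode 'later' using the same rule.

uccga

The shift depends on letter class: consonant s→b is +9, but vowel a→c is +2. Two shifts are in play — +2 for a/e/i/o/u, +9 for every other letter.
Applying it to later: l(cons)+9=u, a(vowel)+2=c, t(cons)+9=c, e(vowel)+2=g, r(cons)+9=a.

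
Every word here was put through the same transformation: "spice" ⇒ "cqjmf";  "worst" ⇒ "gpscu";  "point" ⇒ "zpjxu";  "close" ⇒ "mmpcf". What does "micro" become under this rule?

wjdbp

Shifts by position in spice: pos 0: s→c (+10), pos 1: p→q (+1), pos 2: i→j (+1), pos 3: c→m (+10), pos 4: e→f (+1) — repeating every 3. A repeating key of period 3 is used — shifts +10, +1, +1 over and over.
On micro: m+10=w, i+1=j, c+1=d, r+10=b, o+1=p.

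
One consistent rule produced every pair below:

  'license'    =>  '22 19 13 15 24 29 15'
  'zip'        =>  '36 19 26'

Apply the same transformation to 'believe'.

12 15 22 19 15 32 15

l is letter #12 and maps to 22: an offset of 10. Each letter is replaced by its alphabet position (a=1..z=26) + 10.
On believe: b=2→12, e=5→15, l=12→22, i=9→19, e=5→15, v=22→32, e=5→15.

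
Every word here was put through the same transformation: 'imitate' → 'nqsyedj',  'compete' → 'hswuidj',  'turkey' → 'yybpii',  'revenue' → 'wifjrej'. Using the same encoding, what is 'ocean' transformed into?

Shifts by position in imitate: pos 0: i→n (+5), pos 1: m→q (+4), pos 2: i→s (+10), pos 3: t→y (+5), pos 4: a→e (+4), pos 5: t→d (+10) — repeating every 3. The shifts repeat in a cycle of length 3: positions 0,1,… shift by +5, +4, +10, then the pattern repeats.
For ocean: o+5=t, c+4=g, e+10=o, a+5=f, n+4=r.

tgofr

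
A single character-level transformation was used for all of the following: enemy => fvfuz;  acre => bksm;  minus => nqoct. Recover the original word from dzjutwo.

Shifts by position in enemy: pos 0: e→f (+1), pos 1: n→v (+8), pos 2: e→f (+1), pos 3: m→u (+8) — repeating every 2. The shifts repeat in a cycle of length 2: positions 0,1,… shift by +1, +8, then the pattern repeats.
Decoding dzjutwo: d−1=c, z−8=r, j−1=i, u−8=m, t−1=s, w−8=o, o−1=n.

crimson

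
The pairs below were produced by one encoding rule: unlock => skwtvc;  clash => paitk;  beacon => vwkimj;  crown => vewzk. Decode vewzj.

Two steps: reverse the string, then apply a Caesar shift of +8.
Reversing it on vewzj: shift back: v−8=n, e−8=w, w−8=o, z−8=r, j−8=b → nworb; then reverse → brown.

brown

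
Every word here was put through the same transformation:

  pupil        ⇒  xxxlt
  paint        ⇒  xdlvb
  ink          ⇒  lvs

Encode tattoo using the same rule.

bdbbrr

Two shifts are in play — +3 for a/e/i/o/u, +8 for every other letter.
On tattoo: t(cons)+8=b, a(vowel)+3=d, t(cons)+8=b, t(cons)+8=b, o(vowel)+3=r, o(vowel)+3=r.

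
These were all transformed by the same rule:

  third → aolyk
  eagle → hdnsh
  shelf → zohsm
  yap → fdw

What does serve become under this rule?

The shift depends on letter class: consonant t→a is +7, but vowel i→l is +3. Two shifts are in play — +3 for a/e/i/o/u, +7 for every other letter.
On serve: s(cons)+7=z, e(vowel)+3=h, r(cons)+7=y, v(cons)+7=c, e(vowel)+3=h.

zhych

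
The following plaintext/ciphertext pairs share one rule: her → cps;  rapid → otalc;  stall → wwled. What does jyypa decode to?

penny

The word is reversed, then every letter is shifted forward by 11.
Undoing it on jyypa: shift back: j−11=y, y−11=n, y−11=n, p−11=e, a−11=p → ynnep; then reverse → penny.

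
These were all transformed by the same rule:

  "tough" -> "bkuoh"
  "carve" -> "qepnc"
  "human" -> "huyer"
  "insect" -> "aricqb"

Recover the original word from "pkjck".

rodeo

t(19)→b(1) and o(14)→k(10) fit y≡19x+4 (mod 26); the inverse of 19 mod 26 is 11. Each letter's alphabet position (a=0..z=25) is mapped through 19·x+4 mod 26 — an affine cipher.
Reversing it on pkjck: p(15)→11·(15−4)≡17=r; k(10)→11·(10−4)≡14=o; j(9)→11·(9−4)≡3=d; c(2)→11·(2−4)≡4=e; k(10)→11·(10−4)≡14=o (all mod 26).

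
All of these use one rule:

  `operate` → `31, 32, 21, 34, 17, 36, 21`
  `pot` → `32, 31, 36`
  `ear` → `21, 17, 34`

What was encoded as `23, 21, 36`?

o is letter #15 and maps to 31: an offset of 16. Letters become their 1-based position plus 16 (so a→17, b→18, …).
Reversing it on 23, 21, 36: 23→(23−16)÷1=7=g, 21→(21−16)÷1=5=e, 36→(36−16)÷1=20=t.

get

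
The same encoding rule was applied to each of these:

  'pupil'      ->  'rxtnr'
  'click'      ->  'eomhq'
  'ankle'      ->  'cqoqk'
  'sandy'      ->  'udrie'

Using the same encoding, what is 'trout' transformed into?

In pupil: p→r is +2, u→x is +3, p→t is +4, i→n is +5 — the shift increases by 1 each position. The shift increases by 1 at each position, starting from +2: 2, 3, 4, ….
On trout: t+2=v, r+3=u, o+4=s, u+5=z, t+6=z.

vuszz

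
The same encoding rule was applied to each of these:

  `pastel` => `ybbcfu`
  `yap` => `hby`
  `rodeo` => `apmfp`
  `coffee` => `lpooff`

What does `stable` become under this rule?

bcbkuf

The shift depends on letter class: consonant p→y is +9, but vowel a→b is +1. The rule splits by letter class: vowels +1, consonants +9.
On stable: s(cons)+9=b, t(cons)+9=c, a(vowel)+1=b, b(cons)+9=k, l(cons)+9=u, e(vowel)+1=f.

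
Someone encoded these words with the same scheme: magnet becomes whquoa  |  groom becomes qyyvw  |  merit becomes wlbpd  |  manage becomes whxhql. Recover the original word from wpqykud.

migrant

Shifts by position in magnet: pos 0: m→w (+10), pos 1: a→h (+7), pos 2: g→q (+10), pos 3: n→u (+7) — repeating every 2. It's a Vigenère-style cipher with numeric key [10,7]: position i shifts by key[i mod 2].
Undoing it on wpqykud: w−10=m, p−7=i, q−10=g, y−7=r, k−10=a, u−7=n, d−10=t.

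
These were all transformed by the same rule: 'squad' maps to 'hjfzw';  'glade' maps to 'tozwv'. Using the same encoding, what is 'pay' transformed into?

kzb

Each pair mirrors across the alphabet (s↔h, q↔j, u↔f): positions sum to 25. This is the alphabet-reversal cipher (Atbash): a becomes z, b becomes y, etc.
On pay: p↔k, a↔z, y↔b.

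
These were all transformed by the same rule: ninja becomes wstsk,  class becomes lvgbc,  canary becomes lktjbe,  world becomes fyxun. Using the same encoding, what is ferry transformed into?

Shifts by position in ninja: pos 0: n→w (+9), pos 1: i→s (+10), pos 2: n→t (+6), pos 3: j→s (+9), pos 4: a→k (+10) — repeating every 3. A repeating key of period 3 is used — shifts +9, +10, +6 over and over.
Applying it to ferry: f+9=o, e+10=o, r+6=x, r+9=a, y+10=i.

ooxai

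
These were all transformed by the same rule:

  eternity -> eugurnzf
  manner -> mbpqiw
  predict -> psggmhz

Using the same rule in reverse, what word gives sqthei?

In eternity: e→e is +0, t→u is +1, e→g is +2, r→u is +3 — the shift increases by 1 each position. Each letter shifts forward by its position index (0, 1, 2, …) — the shift grows by one for each successive letter.
Reversing it on sqthei: s−0=s, q−1=p, t−2=r, h−3=e, e−4=a, i−5=d.

spread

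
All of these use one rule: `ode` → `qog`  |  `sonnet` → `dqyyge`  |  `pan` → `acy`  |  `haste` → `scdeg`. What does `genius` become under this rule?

Two shifts are in play — +2 for a/e/i/o/u, +11 for every other letter.
On genius: g(cons)+11=r, e(vowel)+2=g, n(cons)+11=y, i(vowel)+2=k, u(vowel)+2=w, s(cons)+11=d.

rgykwd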